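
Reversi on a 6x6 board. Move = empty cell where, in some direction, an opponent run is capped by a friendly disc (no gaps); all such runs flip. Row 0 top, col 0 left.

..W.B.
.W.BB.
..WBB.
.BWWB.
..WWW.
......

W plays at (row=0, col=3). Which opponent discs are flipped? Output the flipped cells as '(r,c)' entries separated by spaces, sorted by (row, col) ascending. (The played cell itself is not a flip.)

Dir NW: edge -> no flip
Dir N: edge -> no flip
Dir NE: edge -> no flip
Dir W: first cell 'W' (not opp) -> no flip
Dir E: opp run (0,4), next='.' -> no flip
Dir SW: first cell '.' (not opp) -> no flip
Dir S: opp run (1,3) (2,3) capped by W -> flip
Dir SE: opp run (1,4), next='.' -> no flip

Answer: (1,3) (2,3)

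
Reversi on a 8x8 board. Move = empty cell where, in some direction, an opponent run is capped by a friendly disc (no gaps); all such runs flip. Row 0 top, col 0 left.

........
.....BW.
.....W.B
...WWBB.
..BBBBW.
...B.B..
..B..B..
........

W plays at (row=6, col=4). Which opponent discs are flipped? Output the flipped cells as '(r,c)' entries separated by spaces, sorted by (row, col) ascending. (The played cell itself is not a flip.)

Dir NW: opp run (5,3) (4,2), next='.' -> no flip
Dir N: first cell '.' (not opp) -> no flip
Dir NE: opp run (5,5) capped by W -> flip
Dir W: first cell '.' (not opp) -> no flip
Dir E: opp run (6,5), next='.' -> no flip
Dir SW: first cell '.' (not opp) -> no flip
Dir S: first cell '.' (not opp) -> no flip
Dir SE: first cell '.' (not opp) -> no flip

Answer: (5,5)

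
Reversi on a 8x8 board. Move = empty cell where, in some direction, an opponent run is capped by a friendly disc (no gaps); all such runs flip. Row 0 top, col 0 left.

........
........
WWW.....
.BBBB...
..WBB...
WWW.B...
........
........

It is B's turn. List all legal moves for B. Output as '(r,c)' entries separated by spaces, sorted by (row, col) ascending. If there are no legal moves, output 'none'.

(1,0): flips 1 -> legal
(1,1): flips 2 -> legal
(1,2): flips 1 -> legal
(1,3): flips 1 -> legal
(2,3): no bracket -> illegal
(3,0): no bracket -> illegal
(4,0): no bracket -> illegal
(4,1): flips 1 -> legal
(5,3): flips 1 -> legal
(6,0): flips 2 -> legal
(6,1): flips 1 -> legal
(6,2): flips 2 -> legal
(6,3): no bracket -> illegal

Answer: (1,0) (1,1) (1,2) (1,3) (4,1) (5,3) (6,0) (6,1) (6,2)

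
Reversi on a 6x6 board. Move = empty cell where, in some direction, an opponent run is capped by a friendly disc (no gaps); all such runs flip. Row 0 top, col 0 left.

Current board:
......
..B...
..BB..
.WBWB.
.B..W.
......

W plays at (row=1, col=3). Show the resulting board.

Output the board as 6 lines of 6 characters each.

Place W at (1,3); scan 8 dirs for brackets.
Dir NW: first cell '.' (not opp) -> no flip
Dir N: first cell '.' (not opp) -> no flip
Dir NE: first cell '.' (not opp) -> no flip
Dir W: opp run (1,2), next='.' -> no flip
Dir E: first cell '.' (not opp) -> no flip
Dir SW: opp run (2,2) capped by W -> flip
Dir S: opp run (2,3) capped by W -> flip
Dir SE: first cell '.' (not opp) -> no flip
All flips: (2,2) (2,3)

Answer: ......
..BW..
..WW..
.WBWB.
.B..W.
......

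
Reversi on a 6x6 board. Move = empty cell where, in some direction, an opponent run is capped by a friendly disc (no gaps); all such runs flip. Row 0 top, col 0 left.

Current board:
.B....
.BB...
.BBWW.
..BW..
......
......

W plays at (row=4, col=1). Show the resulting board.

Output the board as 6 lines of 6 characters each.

Answer: .B....
.BB...
.BBWW.
..WW..
.W....
......

Derivation:
Place W at (4,1); scan 8 dirs for brackets.
Dir NW: first cell '.' (not opp) -> no flip
Dir N: first cell '.' (not opp) -> no flip
Dir NE: opp run (3,2) capped by W -> flip
Dir W: first cell '.' (not opp) -> no flip
Dir E: first cell '.' (not opp) -> no flip
Dir SW: first cell '.' (not opp) -> no flip
Dir S: first cell '.' (not opp) -> no flip
Dir SE: first cell '.' (not opp) -> no flip
All flips: (3,2)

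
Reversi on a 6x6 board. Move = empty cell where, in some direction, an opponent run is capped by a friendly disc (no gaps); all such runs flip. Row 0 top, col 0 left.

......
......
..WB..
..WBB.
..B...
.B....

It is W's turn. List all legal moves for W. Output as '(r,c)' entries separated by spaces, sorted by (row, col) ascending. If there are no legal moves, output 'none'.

(1,2): no bracket -> illegal
(1,3): no bracket -> illegal
(1,4): flips 1 -> legal
(2,4): flips 1 -> legal
(2,5): no bracket -> illegal
(3,1): no bracket -> illegal
(3,5): flips 2 -> legal
(4,0): no bracket -> illegal
(4,1): no bracket -> illegal
(4,3): no bracket -> illegal
(4,4): flips 1 -> legal
(4,5): no bracket -> illegal
(5,0): no bracket -> illegal
(5,2): flips 1 -> legal
(5,3): no bracket -> illegal

Answer: (1,4) (2,4) (3,5) (4,4) (5,2)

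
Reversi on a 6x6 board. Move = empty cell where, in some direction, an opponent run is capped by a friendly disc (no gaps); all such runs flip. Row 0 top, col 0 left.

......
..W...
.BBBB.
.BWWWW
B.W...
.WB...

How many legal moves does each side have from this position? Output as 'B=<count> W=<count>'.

Answer: B=9 W=8

Derivation:
-- B to move --
(0,1): flips 1 -> legal
(0,2): flips 1 -> legal
(0,3): flips 1 -> legal
(1,1): no bracket -> illegal
(1,3): no bracket -> illegal
(2,5): no bracket -> illegal
(4,1): flips 1 -> legal
(4,3): flips 2 -> legal
(4,4): flips 2 -> legal
(4,5): flips 1 -> legal
(5,0): flips 1 -> legal
(5,3): flips 1 -> legal
B mobility = 9
-- W to move --
(1,0): flips 1 -> legal
(1,1): flips 1 -> legal
(1,3): flips 2 -> legal
(1,4): flips 2 -> legal
(1,5): flips 1 -> legal
(2,0): flips 1 -> legal
(2,5): no bracket -> illegal
(3,0): flips 2 -> legal
(4,1): no bracket -> illegal
(4,3): no bracket -> illegal
(5,0): no bracket -> illegal
(5,3): flips 1 -> legal
W mobility = 8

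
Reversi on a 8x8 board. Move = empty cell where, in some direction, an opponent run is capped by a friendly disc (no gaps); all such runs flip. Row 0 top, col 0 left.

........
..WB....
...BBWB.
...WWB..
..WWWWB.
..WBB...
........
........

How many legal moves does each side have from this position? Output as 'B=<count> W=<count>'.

Answer: B=10 W=13

Derivation:
-- B to move --
(0,1): flips 1 -> legal
(0,2): no bracket -> illegal
(0,3): no bracket -> illegal
(1,1): flips 1 -> legal
(1,4): no bracket -> illegal
(1,5): flips 1 -> legal
(1,6): no bracket -> illegal
(2,1): no bracket -> illegal
(2,2): no bracket -> illegal
(3,1): flips 1 -> legal
(3,2): flips 3 -> legal
(3,6): flips 1 -> legal
(4,1): flips 4 -> legal
(5,1): flips 3 -> legal
(5,5): flips 1 -> legal
(5,6): flips 2 -> legal
(6,1): no bracket -> illegal
(6,2): no bracket -> illegal
(6,3): no bracket -> illegal
B mobility = 10
-- W to move --
(0,2): no bracket -> illegal
(0,3): flips 2 -> legal
(0,4): no bracket -> illegal
(1,4): flips 2 -> legal
(1,5): flips 1 -> legal
(1,6): no bracket -> illegal
(1,7): flips 2 -> legal
(2,2): flips 2 -> legal
(2,7): flips 1 -> legal
(3,2): no bracket -> illegal
(3,6): flips 1 -> legal
(3,7): no bracket -> illegal
(4,7): flips 1 -> legal
(5,5): flips 2 -> legal
(5,6): no bracket -> illegal
(5,7): no bracket -> illegal
(6,2): flips 1 -> legal
(6,3): flips 2 -> legal
(6,4): flips 2 -> legal
(6,5): flips 1 -> legal
W mobility = 13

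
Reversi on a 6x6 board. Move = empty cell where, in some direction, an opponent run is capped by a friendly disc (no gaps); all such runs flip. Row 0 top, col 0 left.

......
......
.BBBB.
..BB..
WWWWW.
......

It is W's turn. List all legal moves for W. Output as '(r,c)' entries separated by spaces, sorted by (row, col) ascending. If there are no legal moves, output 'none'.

(1,0): flips 2 -> legal
(1,1): flips 2 -> legal
(1,2): flips 2 -> legal
(1,3): flips 2 -> legal
(1,4): flips 2 -> legal
(1,5): flips 2 -> legal
(2,0): no bracket -> illegal
(2,5): no bracket -> illegal
(3,0): no bracket -> illegal
(3,1): no bracket -> illegal
(3,4): no bracket -> illegal
(3,5): no bracket -> illegal

Answer: (1,0) (1,1) (1,2) (1,3) (1,4) (1,5)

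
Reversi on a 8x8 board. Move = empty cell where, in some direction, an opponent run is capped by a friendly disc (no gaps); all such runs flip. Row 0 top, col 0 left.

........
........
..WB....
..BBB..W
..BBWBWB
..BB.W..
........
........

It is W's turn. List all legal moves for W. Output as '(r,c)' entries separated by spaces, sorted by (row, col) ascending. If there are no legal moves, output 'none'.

Answer: (2,4) (3,5) (4,1) (5,7) (6,2)

Derivation:
(1,2): no bracket -> illegal
(1,3): no bracket -> illegal
(1,4): no bracket -> illegal
(2,1): no bracket -> illegal
(2,4): flips 2 -> legal
(2,5): no bracket -> illegal
(3,1): no bracket -> illegal
(3,5): flips 1 -> legal
(3,6): no bracket -> illegal
(4,1): flips 2 -> legal
(5,1): no bracket -> illegal
(5,4): no bracket -> illegal
(5,6): no bracket -> illegal
(5,7): flips 1 -> legal
(6,1): no bracket -> illegal
(6,2): flips 4 -> legal
(6,3): no bracket -> illegal
(6,4): no bracket -> illegal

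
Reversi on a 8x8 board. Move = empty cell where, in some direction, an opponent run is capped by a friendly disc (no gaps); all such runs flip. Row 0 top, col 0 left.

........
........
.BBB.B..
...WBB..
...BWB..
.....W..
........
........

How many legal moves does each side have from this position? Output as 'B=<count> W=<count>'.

-- B to move --
(2,4): no bracket -> illegal
(3,2): flips 1 -> legal
(4,2): no bracket -> illegal
(4,6): no bracket -> illegal
(5,3): flips 1 -> legal
(5,4): flips 1 -> legal
(5,6): no bracket -> illegal
(6,4): no bracket -> illegal
(6,5): flips 1 -> legal
(6,6): flips 3 -> legal
B mobility = 5
-- W to move --
(1,0): no bracket -> illegal
(1,1): flips 1 -> legal
(1,2): no bracket -> illegal
(1,3): flips 1 -> legal
(1,4): no bracket -> illegal
(1,5): flips 3 -> legal
(1,6): no bracket -> illegal
(2,0): no bracket -> illegal
(2,4): flips 1 -> legal
(2,6): flips 1 -> legal
(3,0): no bracket -> illegal
(3,1): no bracket -> illegal
(3,2): no bracket -> illegal
(3,6): flips 2 -> legal
(4,2): flips 1 -> legal
(4,6): flips 1 -> legal
(5,2): no bracket -> illegal
(5,3): flips 1 -> legal
(5,4): no bracket -> illegal
(5,6): no bracket -> illegal
W mobility = 9

Answer: B=5 W=9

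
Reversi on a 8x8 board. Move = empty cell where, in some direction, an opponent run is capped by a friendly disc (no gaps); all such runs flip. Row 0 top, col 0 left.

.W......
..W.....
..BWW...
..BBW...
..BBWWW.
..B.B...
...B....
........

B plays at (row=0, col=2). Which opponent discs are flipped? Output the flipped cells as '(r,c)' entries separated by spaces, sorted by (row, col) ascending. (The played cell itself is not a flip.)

Dir NW: edge -> no flip
Dir N: edge -> no flip
Dir NE: edge -> no flip
Dir W: opp run (0,1), next='.' -> no flip
Dir E: first cell '.' (not opp) -> no flip
Dir SW: first cell '.' (not opp) -> no flip
Dir S: opp run (1,2) capped by B -> flip
Dir SE: first cell '.' (not opp) -> no flip

Answer: (1,2)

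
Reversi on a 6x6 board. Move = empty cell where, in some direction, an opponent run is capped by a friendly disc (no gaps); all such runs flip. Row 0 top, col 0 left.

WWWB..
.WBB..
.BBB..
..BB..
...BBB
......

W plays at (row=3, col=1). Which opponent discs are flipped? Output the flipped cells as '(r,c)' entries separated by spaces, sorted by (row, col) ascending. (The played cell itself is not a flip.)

Dir NW: first cell '.' (not opp) -> no flip
Dir N: opp run (2,1) capped by W -> flip
Dir NE: opp run (2,2) (1,3), next='.' -> no flip
Dir W: first cell '.' (not opp) -> no flip
Dir E: opp run (3,2) (3,3), next='.' -> no flip
Dir SW: first cell '.' (not opp) -> no flip
Dir S: first cell '.' (not opp) -> no flip
Dir SE: first cell '.' (not opp) -> no flip

Answer: (2,1)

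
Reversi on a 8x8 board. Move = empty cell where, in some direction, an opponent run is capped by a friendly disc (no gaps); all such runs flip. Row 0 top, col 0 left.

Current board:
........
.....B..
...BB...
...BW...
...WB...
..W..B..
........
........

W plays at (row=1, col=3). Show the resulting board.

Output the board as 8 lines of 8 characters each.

Answer: ........
...W.B..
...WB...
...WW...
...WB...
..W..B..
........
........

Derivation:
Place W at (1,3); scan 8 dirs for brackets.
Dir NW: first cell '.' (not opp) -> no flip
Dir N: first cell '.' (not opp) -> no flip
Dir NE: first cell '.' (not opp) -> no flip
Dir W: first cell '.' (not opp) -> no flip
Dir E: first cell '.' (not opp) -> no flip
Dir SW: first cell '.' (not opp) -> no flip
Dir S: opp run (2,3) (3,3) capped by W -> flip
Dir SE: opp run (2,4), next='.' -> no flip
All flips: (2,3) (3,3)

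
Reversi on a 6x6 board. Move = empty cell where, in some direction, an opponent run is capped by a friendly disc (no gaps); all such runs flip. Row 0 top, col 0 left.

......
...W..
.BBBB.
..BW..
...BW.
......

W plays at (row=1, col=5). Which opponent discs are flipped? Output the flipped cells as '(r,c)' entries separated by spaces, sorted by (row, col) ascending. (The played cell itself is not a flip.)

Dir NW: first cell '.' (not opp) -> no flip
Dir N: first cell '.' (not opp) -> no flip
Dir NE: edge -> no flip
Dir W: first cell '.' (not opp) -> no flip
Dir E: edge -> no flip
Dir SW: opp run (2,4) capped by W -> flip
Dir S: first cell '.' (not opp) -> no flip
Dir SE: edge -> no flip

Answer: (2,4)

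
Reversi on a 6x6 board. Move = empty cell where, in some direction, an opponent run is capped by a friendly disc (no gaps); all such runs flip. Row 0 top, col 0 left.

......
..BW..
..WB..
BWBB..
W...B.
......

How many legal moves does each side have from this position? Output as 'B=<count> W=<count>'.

Answer: B=5 W=8

Derivation:
-- B to move --
(0,2): no bracket -> illegal
(0,3): flips 1 -> legal
(0,4): no bracket -> illegal
(1,1): flips 1 -> legal
(1,4): flips 1 -> legal
(2,0): no bracket -> illegal
(2,1): flips 1 -> legal
(2,4): no bracket -> illegal
(4,1): no bracket -> illegal
(4,2): no bracket -> illegal
(5,0): flips 1 -> legal
(5,1): no bracket -> illegal
B mobility = 5
-- W to move --
(0,1): no bracket -> illegal
(0,2): flips 1 -> legal
(0,3): no bracket -> illegal
(1,1): flips 1 -> legal
(1,4): no bracket -> illegal
(2,0): flips 1 -> legal
(2,1): no bracket -> illegal
(2,4): flips 1 -> legal
(3,4): flips 2 -> legal
(3,5): no bracket -> illegal
(4,1): no bracket -> illegal
(4,2): flips 1 -> legal
(4,3): flips 2 -> legal
(4,5): no bracket -> illegal
(5,3): no bracket -> illegal
(5,4): no bracket -> illegal
(5,5): flips 2 -> legal
W mobility = 8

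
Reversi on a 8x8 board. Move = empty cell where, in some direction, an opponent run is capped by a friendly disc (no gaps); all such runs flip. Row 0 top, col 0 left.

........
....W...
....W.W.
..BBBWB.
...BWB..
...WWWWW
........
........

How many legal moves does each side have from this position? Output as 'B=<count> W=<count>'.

-- B to move --
(0,3): no bracket -> illegal
(0,4): flips 2 -> legal
(0,5): no bracket -> illegal
(1,3): no bracket -> illegal
(1,5): flips 1 -> legal
(1,6): flips 1 -> legal
(1,7): no bracket -> illegal
(2,3): no bracket -> illegal
(2,5): flips 1 -> legal
(2,7): no bracket -> illegal
(3,7): no bracket -> illegal
(4,2): no bracket -> illegal
(4,6): no bracket -> illegal
(4,7): no bracket -> illegal
(5,2): no bracket -> illegal
(6,2): no bracket -> illegal
(6,3): flips 2 -> legal
(6,4): flips 2 -> legal
(6,5): flips 2 -> legal
(6,6): flips 2 -> legal
(6,7): flips 1 -> legal
B mobility = 9
-- W to move --
(2,1): flips 2 -> legal
(2,2): flips 1 -> legal
(2,3): flips 4 -> legal
(2,5): no bracket -> illegal
(2,7): flips 2 -> legal
(3,1): flips 3 -> legal
(3,7): flips 1 -> legal
(4,1): no bracket -> illegal
(4,2): flips 2 -> legal
(4,6): flips 2 -> legal
(4,7): no bracket -> illegal
(5,2): no bracket -> illegal
W mobility = 8

Answer: B=9 W=8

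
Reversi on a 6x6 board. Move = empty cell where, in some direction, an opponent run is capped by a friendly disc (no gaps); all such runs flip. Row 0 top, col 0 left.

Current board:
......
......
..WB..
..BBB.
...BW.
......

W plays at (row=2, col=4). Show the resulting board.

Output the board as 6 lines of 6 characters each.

Answer: ......
......
..WWW.
..BBW.
...BW.
......

Derivation:
Place W at (2,4); scan 8 dirs for brackets.
Dir NW: first cell '.' (not opp) -> no flip
Dir N: first cell '.' (not opp) -> no flip
Dir NE: first cell '.' (not opp) -> no flip
Dir W: opp run (2,3) capped by W -> flip
Dir E: first cell '.' (not opp) -> no flip
Dir SW: opp run (3,3), next='.' -> no flip
Dir S: opp run (3,4) capped by W -> flip
Dir SE: first cell '.' (not opp) -> no flip
All flips: (2,3) (3,4)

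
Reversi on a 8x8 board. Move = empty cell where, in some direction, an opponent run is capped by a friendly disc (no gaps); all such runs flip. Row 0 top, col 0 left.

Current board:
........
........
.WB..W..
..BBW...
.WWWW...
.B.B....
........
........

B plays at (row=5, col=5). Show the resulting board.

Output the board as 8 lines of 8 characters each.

Answer: ........
........
.WB..W..
..BBW...
.WWWB...
.B.B.B..
........
........

Derivation:
Place B at (5,5); scan 8 dirs for brackets.
Dir NW: opp run (4,4) capped by B -> flip
Dir N: first cell '.' (not opp) -> no flip
Dir NE: first cell '.' (not opp) -> no flip
Dir W: first cell '.' (not opp) -> no flip
Dir E: first cell '.' (not opp) -> no flip
Dir SW: first cell '.' (not opp) -> no flip
Dir S: first cell '.' (not opp) -> no flip
Dir SE: first cell '.' (not opp) -> no flip
All flips: (4,4)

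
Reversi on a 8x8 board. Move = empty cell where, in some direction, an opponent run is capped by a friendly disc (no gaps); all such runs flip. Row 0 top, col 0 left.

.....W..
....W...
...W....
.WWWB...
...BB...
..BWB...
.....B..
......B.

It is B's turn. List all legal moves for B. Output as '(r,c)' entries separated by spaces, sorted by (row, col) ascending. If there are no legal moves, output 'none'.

Answer: (1,2) (1,3) (2,1) (2,2) (3,0) (6,2) (6,3)

Derivation:
(0,3): no bracket -> illegal
(0,4): no bracket -> illegal
(0,6): no bracket -> illegal
(1,2): flips 1 -> legal
(1,3): flips 2 -> legal
(1,5): no bracket -> illegal
(1,6): no bracket -> illegal
(2,0): no bracket -> illegal
(2,1): flips 1 -> legal
(2,2): flips 1 -> legal
(2,4): no bracket -> illegal
(2,5): no bracket -> illegal
(3,0): flips 3 -> legal
(4,0): no bracket -> illegal
(4,1): no bracket -> illegal
(4,2): no bracket -> illegal
(6,2): flips 1 -> legal
(6,3): flips 1 -> legal
(6,4): no bracket -> illegal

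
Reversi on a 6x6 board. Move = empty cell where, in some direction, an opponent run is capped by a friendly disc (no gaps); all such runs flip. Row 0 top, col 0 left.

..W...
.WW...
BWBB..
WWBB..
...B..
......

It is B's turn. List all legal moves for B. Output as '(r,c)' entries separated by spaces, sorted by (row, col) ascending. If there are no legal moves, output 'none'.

Answer: (0,0) (0,1) (1,0) (4,0) (4,2)

Derivation:
(0,0): flips 1 -> legal
(0,1): flips 1 -> legal
(0,3): no bracket -> illegal
(1,0): flips 1 -> legal
(1,3): no bracket -> illegal
(4,0): flips 2 -> legal
(4,1): no bracket -> illegal
(4,2): flips 1 -> legal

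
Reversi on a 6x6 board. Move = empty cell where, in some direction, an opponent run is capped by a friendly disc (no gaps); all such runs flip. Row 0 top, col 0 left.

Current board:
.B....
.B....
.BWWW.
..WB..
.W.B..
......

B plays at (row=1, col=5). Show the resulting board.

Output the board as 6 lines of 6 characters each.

Place B at (1,5); scan 8 dirs for brackets.
Dir NW: first cell '.' (not opp) -> no flip
Dir N: first cell '.' (not opp) -> no flip
Dir NE: edge -> no flip
Dir W: first cell '.' (not opp) -> no flip
Dir E: edge -> no flip
Dir SW: opp run (2,4) capped by B -> flip
Dir S: first cell '.' (not opp) -> no flip
Dir SE: edge -> no flip
All flips: (2,4)

Answer: .B....
.B...B
.BWWB.
..WB..
.W.B..
......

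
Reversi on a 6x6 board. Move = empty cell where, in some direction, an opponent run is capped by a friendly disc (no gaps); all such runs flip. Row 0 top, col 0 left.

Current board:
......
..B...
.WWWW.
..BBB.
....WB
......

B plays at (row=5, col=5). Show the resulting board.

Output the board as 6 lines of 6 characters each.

Place B at (5,5); scan 8 dirs for brackets.
Dir NW: opp run (4,4) capped by B -> flip
Dir N: first cell 'B' (not opp) -> no flip
Dir NE: edge -> no flip
Dir W: first cell '.' (not opp) -> no flip
Dir E: edge -> no flip
Dir SW: edge -> no flip
Dir S: edge -> no flip
Dir SE: edge -> no flip
All flips: (4,4)

Answer: ......
..B...
.WWWW.
..BBB.
....BB
.....B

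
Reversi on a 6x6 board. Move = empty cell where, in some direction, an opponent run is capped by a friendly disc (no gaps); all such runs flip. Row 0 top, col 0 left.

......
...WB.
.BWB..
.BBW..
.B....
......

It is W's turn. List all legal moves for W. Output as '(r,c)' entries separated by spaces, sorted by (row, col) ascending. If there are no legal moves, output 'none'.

Answer: (1,5) (2,0) (2,4) (3,0) (4,0) (4,2)

Derivation:
(0,3): no bracket -> illegal
(0,4): no bracket -> illegal
(0,5): no bracket -> illegal
(1,0): no bracket -> illegal
(1,1): no bracket -> illegal
(1,2): no bracket -> illegal
(1,5): flips 1 -> legal
(2,0): flips 1 -> legal
(2,4): flips 1 -> legal
(2,5): no bracket -> illegal
(3,0): flips 2 -> legal
(3,4): no bracket -> illegal
(4,0): flips 1 -> legal
(4,2): flips 1 -> legal
(4,3): no bracket -> illegal
(5,0): no bracket -> illegal
(5,1): no bracket -> illegal
(5,2): no bracket -> illegal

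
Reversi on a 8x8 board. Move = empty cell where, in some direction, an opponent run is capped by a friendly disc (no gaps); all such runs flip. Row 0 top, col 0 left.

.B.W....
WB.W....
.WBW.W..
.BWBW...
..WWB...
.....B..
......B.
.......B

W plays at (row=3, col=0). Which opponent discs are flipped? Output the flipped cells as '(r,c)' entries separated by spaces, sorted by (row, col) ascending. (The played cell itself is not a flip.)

Dir NW: edge -> no flip
Dir N: first cell '.' (not opp) -> no flip
Dir NE: first cell 'W' (not opp) -> no flip
Dir W: edge -> no flip
Dir E: opp run (3,1) capped by W -> flip
Dir SW: edge -> no flip
Dir S: first cell '.' (not opp) -> no flip
Dir SE: first cell '.' (not opp) -> no flip

Answer: (3,1)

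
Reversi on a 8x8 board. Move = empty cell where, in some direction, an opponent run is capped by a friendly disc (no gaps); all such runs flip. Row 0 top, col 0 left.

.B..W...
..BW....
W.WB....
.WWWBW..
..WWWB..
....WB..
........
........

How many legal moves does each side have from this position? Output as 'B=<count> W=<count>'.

Answer: B=12 W=10

Derivation:
-- B to move --
(0,2): no bracket -> illegal
(0,3): flips 1 -> legal
(0,5): no bracket -> illegal
(1,0): no bracket -> illegal
(1,1): flips 3 -> legal
(1,4): flips 1 -> legal
(1,5): no bracket -> illegal
(2,1): flips 1 -> legal
(2,4): no bracket -> illegal
(2,5): flips 1 -> legal
(2,6): no bracket -> illegal
(3,0): flips 3 -> legal
(3,6): flips 1 -> legal
(4,0): no bracket -> illegal
(4,1): flips 4 -> legal
(4,6): no bracket -> illegal
(5,1): no bracket -> illegal
(5,2): flips 4 -> legal
(5,3): flips 3 -> legal
(6,3): flips 1 -> legal
(6,4): flips 2 -> legal
(6,5): no bracket -> illegal
B mobility = 12
-- W to move --
(0,0): no bracket -> illegal
(0,2): flips 1 -> legal
(0,3): no bracket -> illegal
(1,0): no bracket -> illegal
(1,1): flips 1 -> legal
(1,4): flips 1 -> legal
(2,1): no bracket -> illegal
(2,4): flips 2 -> legal
(2,5): flips 1 -> legal
(3,6): flips 1 -> legal
(4,6): flips 1 -> legal
(5,6): flips 1 -> legal
(6,4): no bracket -> illegal
(6,5): flips 2 -> legal
(6,6): flips 1 -> legal
W mobility = 10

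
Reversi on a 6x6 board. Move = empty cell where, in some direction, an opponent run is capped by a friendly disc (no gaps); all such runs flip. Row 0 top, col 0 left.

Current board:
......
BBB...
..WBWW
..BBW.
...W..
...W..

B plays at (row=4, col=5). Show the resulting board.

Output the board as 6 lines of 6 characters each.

Place B at (4,5); scan 8 dirs for brackets.
Dir NW: opp run (3,4) capped by B -> flip
Dir N: first cell '.' (not opp) -> no flip
Dir NE: edge -> no flip
Dir W: first cell '.' (not opp) -> no flip
Dir E: edge -> no flip
Dir SW: first cell '.' (not opp) -> no flip
Dir S: first cell '.' (not opp) -> no flip
Dir SE: edge -> no flip
All flips: (3,4)

Answer: ......
BBB...
..WBWW
..BBB.
...W.B
...W..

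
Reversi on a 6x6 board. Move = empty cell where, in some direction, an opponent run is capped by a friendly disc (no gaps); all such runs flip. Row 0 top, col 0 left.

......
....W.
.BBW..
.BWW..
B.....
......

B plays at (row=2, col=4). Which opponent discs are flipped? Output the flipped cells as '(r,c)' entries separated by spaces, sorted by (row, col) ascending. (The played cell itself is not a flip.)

Answer: (2,3)

Derivation:
Dir NW: first cell '.' (not opp) -> no flip
Dir N: opp run (1,4), next='.' -> no flip
Dir NE: first cell '.' (not opp) -> no flip
Dir W: opp run (2,3) capped by B -> flip
Dir E: first cell '.' (not opp) -> no flip
Dir SW: opp run (3,3), next='.' -> no flip
Dir S: first cell '.' (not opp) -> no flip
Dir SE: first cell '.' (not opp) -> no flip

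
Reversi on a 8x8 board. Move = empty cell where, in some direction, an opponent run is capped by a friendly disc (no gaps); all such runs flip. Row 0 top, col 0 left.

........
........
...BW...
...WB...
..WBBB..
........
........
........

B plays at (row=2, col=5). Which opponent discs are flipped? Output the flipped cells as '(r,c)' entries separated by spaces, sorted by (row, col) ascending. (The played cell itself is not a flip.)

Dir NW: first cell '.' (not opp) -> no flip
Dir N: first cell '.' (not opp) -> no flip
Dir NE: first cell '.' (not opp) -> no flip
Dir W: opp run (2,4) capped by B -> flip
Dir E: first cell '.' (not opp) -> no flip
Dir SW: first cell 'B' (not opp) -> no flip
Dir S: first cell '.' (not opp) -> no flip
Dir SE: first cell '.' (not opp) -> no flip

Answer: (2,4)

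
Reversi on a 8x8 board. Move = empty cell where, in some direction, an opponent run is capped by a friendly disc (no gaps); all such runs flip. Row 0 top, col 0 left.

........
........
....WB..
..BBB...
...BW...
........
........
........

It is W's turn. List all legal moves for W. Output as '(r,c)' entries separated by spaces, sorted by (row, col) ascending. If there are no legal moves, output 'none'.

(1,4): no bracket -> illegal
(1,5): no bracket -> illegal
(1,6): no bracket -> illegal
(2,1): no bracket -> illegal
(2,2): flips 1 -> legal
(2,3): no bracket -> illegal
(2,6): flips 1 -> legal
(3,1): no bracket -> illegal
(3,5): no bracket -> illegal
(3,6): no bracket -> illegal
(4,1): no bracket -> illegal
(4,2): flips 2 -> legal
(4,5): no bracket -> illegal
(5,2): no bracket -> illegal
(5,3): no bracket -> illegal
(5,4): no bracket -> illegal

Answer: (2,2) (2,6) (4,2)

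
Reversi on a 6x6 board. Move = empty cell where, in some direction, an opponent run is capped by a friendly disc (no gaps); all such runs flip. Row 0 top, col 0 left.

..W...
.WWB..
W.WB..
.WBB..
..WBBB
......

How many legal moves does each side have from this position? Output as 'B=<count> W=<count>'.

Answer: B=9 W=5

Derivation:
-- B to move --
(0,0): flips 2 -> legal
(0,1): flips 1 -> legal
(0,3): no bracket -> illegal
(1,0): flips 2 -> legal
(2,1): flips 1 -> legal
(3,0): flips 1 -> legal
(4,0): flips 2 -> legal
(4,1): flips 1 -> legal
(5,1): flips 1 -> legal
(5,2): flips 1 -> legal
(5,3): no bracket -> illegal
B mobility = 9
-- W to move --
(0,3): no bracket -> illegal
(0,4): flips 1 -> legal
(1,4): flips 1 -> legal
(2,1): no bracket -> illegal
(2,4): flips 3 -> legal
(3,4): flips 3 -> legal
(3,5): no bracket -> illegal
(4,1): no bracket -> illegal
(5,2): no bracket -> illegal
(5,3): no bracket -> illegal
(5,4): no bracket -> illegal
(5,5): flips 2 -> legal
W mobility = 5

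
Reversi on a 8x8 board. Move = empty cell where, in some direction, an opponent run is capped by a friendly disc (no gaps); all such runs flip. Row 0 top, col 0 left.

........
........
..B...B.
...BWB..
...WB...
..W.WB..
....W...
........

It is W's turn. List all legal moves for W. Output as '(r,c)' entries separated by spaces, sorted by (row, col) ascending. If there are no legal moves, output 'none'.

Answer: (2,3) (3,2) (3,6) (4,5) (4,6) (5,6)

Derivation:
(1,1): no bracket -> illegal
(1,2): no bracket -> illegal
(1,3): no bracket -> illegal
(1,5): no bracket -> illegal
(1,6): no bracket -> illegal
(1,7): no bracket -> illegal
(2,1): no bracket -> illegal
(2,3): flips 1 -> legal
(2,4): no bracket -> illegal
(2,5): no bracket -> illegal
(2,7): no bracket -> illegal
(3,1): no bracket -> illegal
(3,2): flips 1 -> legal
(3,6): flips 1 -> legal
(3,7): no bracket -> illegal
(4,2): no bracket -> illegal
(4,5): flips 1 -> legal
(4,6): flips 1 -> legal
(5,3): no bracket -> illegal
(5,6): flips 1 -> legal
(6,5): no bracket -> illegal
(6,6): no bracket -> illegal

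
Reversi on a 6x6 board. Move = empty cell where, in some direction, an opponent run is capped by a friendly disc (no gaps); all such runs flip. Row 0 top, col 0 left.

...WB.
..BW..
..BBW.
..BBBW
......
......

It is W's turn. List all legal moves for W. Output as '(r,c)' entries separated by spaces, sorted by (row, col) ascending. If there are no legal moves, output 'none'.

(0,1): no bracket -> illegal
(0,2): no bracket -> illegal
(0,5): flips 1 -> legal
(1,1): flips 1 -> legal
(1,4): no bracket -> illegal
(1,5): no bracket -> illegal
(2,1): flips 3 -> legal
(2,5): no bracket -> illegal
(3,1): flips 4 -> legal
(4,1): no bracket -> illegal
(4,2): flips 1 -> legal
(4,3): flips 2 -> legal
(4,4): flips 1 -> legal
(4,5): no bracket -> illegal

Answer: (0,5) (1,1) (2,1) (3,1) (4,2) (4,3) (4,4)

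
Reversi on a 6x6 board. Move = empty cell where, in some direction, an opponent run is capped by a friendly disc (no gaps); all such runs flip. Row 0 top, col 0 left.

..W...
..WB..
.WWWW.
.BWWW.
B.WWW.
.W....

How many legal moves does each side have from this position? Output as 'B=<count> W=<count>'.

Answer: B=3 W=6

Derivation:
-- B to move --
(0,1): no bracket -> illegal
(0,3): no bracket -> illegal
(1,0): no bracket -> illegal
(1,1): flips 2 -> legal
(1,4): no bracket -> illegal
(1,5): no bracket -> illegal
(2,0): no bracket -> illegal
(2,5): no bracket -> illegal
(3,0): no bracket -> illegal
(3,5): flips 4 -> legal
(4,1): no bracket -> illegal
(4,5): no bracket -> illegal
(5,0): no bracket -> illegal
(5,2): no bracket -> illegal
(5,3): flips 4 -> legal
(5,4): no bracket -> illegal
(5,5): no bracket -> illegal
B mobility = 3
-- W to move --
(0,3): flips 1 -> legal
(0,4): flips 1 -> legal
(1,4): flips 1 -> legal
(2,0): flips 1 -> legal
(3,0): flips 1 -> legal
(4,1): flips 1 -> legal
(5,0): no bracket -> illegal
W mobility = 6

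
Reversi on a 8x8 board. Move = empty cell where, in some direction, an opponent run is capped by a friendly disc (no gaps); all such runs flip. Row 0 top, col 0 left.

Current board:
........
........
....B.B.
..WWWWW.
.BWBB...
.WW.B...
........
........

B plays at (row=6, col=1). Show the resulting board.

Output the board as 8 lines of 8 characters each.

Place B at (6,1); scan 8 dirs for brackets.
Dir NW: first cell '.' (not opp) -> no flip
Dir N: opp run (5,1) capped by B -> flip
Dir NE: opp run (5,2) capped by B -> flip
Dir W: first cell '.' (not opp) -> no flip
Dir E: first cell '.' (not opp) -> no flip
Dir SW: first cell '.' (not opp) -> no flip
Dir S: first cell '.' (not opp) -> no flip
Dir SE: first cell '.' (not opp) -> no flip
All flips: (5,1) (5,2)

Answer: ........
........
....B.B.
..WWWWW.
.BWBB...
.BB.B...
.B......
........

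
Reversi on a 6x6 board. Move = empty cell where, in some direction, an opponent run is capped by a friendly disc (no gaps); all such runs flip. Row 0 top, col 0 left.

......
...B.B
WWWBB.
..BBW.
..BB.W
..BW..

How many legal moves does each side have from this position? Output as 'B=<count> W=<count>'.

Answer: B=8 W=9

Derivation:
-- B to move --
(1,0): flips 1 -> legal
(1,1): flips 1 -> legal
(1,2): flips 1 -> legal
(2,5): flips 1 -> legal
(3,0): no bracket -> illegal
(3,1): flips 1 -> legal
(3,5): flips 1 -> legal
(4,4): flips 1 -> legal
(5,4): flips 1 -> legal
(5,5): no bracket -> illegal
B mobility = 8
-- W to move --
(0,2): no bracket -> illegal
(0,3): flips 4 -> legal
(0,4): flips 1 -> legal
(0,5): no bracket -> illegal
(1,2): flips 1 -> legal
(1,4): flips 1 -> legal
(2,5): flips 2 -> legal
(3,1): flips 3 -> legal
(3,5): no bracket -> illegal
(4,1): no bracket -> illegal
(4,4): flips 1 -> legal
(5,1): flips 1 -> legal
(5,4): flips 2 -> legal
W mobility = 9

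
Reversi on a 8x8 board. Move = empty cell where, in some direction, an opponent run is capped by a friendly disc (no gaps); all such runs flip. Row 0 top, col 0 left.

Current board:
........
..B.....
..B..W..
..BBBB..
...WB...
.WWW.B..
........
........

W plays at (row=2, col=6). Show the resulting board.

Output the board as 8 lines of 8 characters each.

Place W at (2,6); scan 8 dirs for brackets.
Dir NW: first cell '.' (not opp) -> no flip
Dir N: first cell '.' (not opp) -> no flip
Dir NE: first cell '.' (not opp) -> no flip
Dir W: first cell 'W' (not opp) -> no flip
Dir E: first cell '.' (not opp) -> no flip
Dir SW: opp run (3,5) (4,4) capped by W -> flip
Dir S: first cell '.' (not opp) -> no flip
Dir SE: first cell '.' (not opp) -> no flip
All flips: (3,5) (4,4)

Answer: ........
..B.....
..B..WW.
..BBBW..
...WW...
.WWW.B..
........
........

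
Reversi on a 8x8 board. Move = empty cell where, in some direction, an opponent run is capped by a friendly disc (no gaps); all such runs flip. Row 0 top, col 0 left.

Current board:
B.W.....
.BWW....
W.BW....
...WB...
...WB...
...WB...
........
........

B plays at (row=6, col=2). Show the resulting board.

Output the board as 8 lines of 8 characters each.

Place B at (6,2); scan 8 dirs for brackets.
Dir NW: first cell '.' (not opp) -> no flip
Dir N: first cell '.' (not opp) -> no flip
Dir NE: opp run (5,3) capped by B -> flip
Dir W: first cell '.' (not opp) -> no flip
Dir E: first cell '.' (not opp) -> no flip
Dir SW: first cell '.' (not opp) -> no flip
Dir S: first cell '.' (not opp) -> no flip
Dir SE: first cell '.' (not opp) -> no flip
All flips: (5,3)

Answer: B.W.....
.BWW....
W.BW....
...WB...
...WB...
...BB...
..B.....
........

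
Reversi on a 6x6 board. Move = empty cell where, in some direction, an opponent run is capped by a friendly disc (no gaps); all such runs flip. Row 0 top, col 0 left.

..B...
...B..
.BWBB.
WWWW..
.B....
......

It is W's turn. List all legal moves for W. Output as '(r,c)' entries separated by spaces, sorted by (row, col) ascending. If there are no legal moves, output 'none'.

(0,1): no bracket -> illegal
(0,3): flips 2 -> legal
(0,4): flips 1 -> legal
(1,0): flips 1 -> legal
(1,1): flips 1 -> legal
(1,2): flips 1 -> legal
(1,4): flips 1 -> legal
(1,5): flips 1 -> legal
(2,0): flips 1 -> legal
(2,5): flips 2 -> legal
(3,4): no bracket -> illegal
(3,5): no bracket -> illegal
(4,0): no bracket -> illegal
(4,2): no bracket -> illegal
(5,0): flips 1 -> legal
(5,1): flips 1 -> legal
(5,2): flips 1 -> legal

Answer: (0,3) (0,4) (1,0) (1,1) (1,2) (1,4) (1,5) (2,0) (2,5) (5,0) (5,1) (5,2)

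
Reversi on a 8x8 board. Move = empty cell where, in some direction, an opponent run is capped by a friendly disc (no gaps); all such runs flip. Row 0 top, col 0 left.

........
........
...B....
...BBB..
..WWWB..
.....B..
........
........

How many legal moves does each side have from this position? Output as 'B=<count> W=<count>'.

Answer: B=5 W=7

Derivation:
-- B to move --
(3,1): no bracket -> illegal
(3,2): no bracket -> illegal
(4,1): flips 3 -> legal
(5,1): flips 1 -> legal
(5,2): flips 1 -> legal
(5,3): flips 2 -> legal
(5,4): flips 1 -> legal
B mobility = 5
-- W to move --
(1,2): no bracket -> illegal
(1,3): flips 2 -> legal
(1,4): no bracket -> illegal
(2,2): flips 1 -> legal
(2,4): flips 2 -> legal
(2,5): flips 1 -> legal
(2,6): flips 1 -> legal
(3,2): no bracket -> illegal
(3,6): no bracket -> illegal
(4,6): flips 1 -> legal
(5,4): no bracket -> illegal
(5,6): no bracket -> illegal
(6,4): no bracket -> illegal
(6,5): no bracket -> illegal
(6,6): flips 1 -> legal
W mobility = 7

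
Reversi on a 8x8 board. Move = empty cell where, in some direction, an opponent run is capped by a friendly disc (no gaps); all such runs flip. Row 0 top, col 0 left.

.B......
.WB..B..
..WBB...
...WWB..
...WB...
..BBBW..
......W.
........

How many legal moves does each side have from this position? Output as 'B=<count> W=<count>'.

Answer: B=9 W=12

Derivation:
-- B to move --
(0,0): flips 3 -> legal
(0,2): no bracket -> illegal
(1,0): flips 1 -> legal
(1,3): no bracket -> illegal
(2,0): no bracket -> illegal
(2,1): flips 2 -> legal
(2,5): flips 2 -> legal
(3,1): no bracket -> illegal
(3,2): flips 4 -> legal
(4,2): flips 2 -> legal
(4,5): flips 1 -> legal
(4,6): no bracket -> illegal
(5,6): flips 1 -> legal
(5,7): no bracket -> illegal
(6,4): no bracket -> illegal
(6,5): no bracket -> illegal
(6,7): no bracket -> illegal
(7,5): no bracket -> illegal
(7,6): no bracket -> illegal
(7,7): flips 2 -> legal
B mobility = 9
-- W to move --
(0,0): no bracket -> illegal
(0,2): flips 1 -> legal
(0,3): no bracket -> illegal
(0,4): no bracket -> illegal
(0,5): no bracket -> illegal
(0,6): flips 2 -> legal
(1,0): no bracket -> illegal
(1,3): flips 2 -> legal
(1,4): flips 1 -> legal
(1,6): no bracket -> illegal
(2,1): no bracket -> illegal
(2,5): flips 2 -> legal
(2,6): no bracket -> illegal
(3,2): no bracket -> illegal
(3,6): flips 1 -> legal
(4,1): no bracket -> illegal
(4,2): no bracket -> illegal
(4,5): flips 1 -> legal
(4,6): no bracket -> illegal
(5,1): flips 3 -> legal
(6,1): flips 1 -> legal
(6,2): no bracket -> illegal
(6,3): flips 1 -> legal
(6,4): flips 2 -> legal
(6,5): flips 1 -> legal
W mobility = 12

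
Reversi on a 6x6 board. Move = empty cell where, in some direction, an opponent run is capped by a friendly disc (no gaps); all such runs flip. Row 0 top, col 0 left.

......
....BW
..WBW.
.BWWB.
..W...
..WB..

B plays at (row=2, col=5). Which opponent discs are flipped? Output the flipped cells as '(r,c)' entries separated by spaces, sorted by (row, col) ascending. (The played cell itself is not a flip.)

Answer: (2,4)

Derivation:
Dir NW: first cell 'B' (not opp) -> no flip
Dir N: opp run (1,5), next='.' -> no flip
Dir NE: edge -> no flip
Dir W: opp run (2,4) capped by B -> flip
Dir E: edge -> no flip
Dir SW: first cell 'B' (not opp) -> no flip
Dir S: first cell '.' (not opp) -> no flip
Dir SE: edge -> no flip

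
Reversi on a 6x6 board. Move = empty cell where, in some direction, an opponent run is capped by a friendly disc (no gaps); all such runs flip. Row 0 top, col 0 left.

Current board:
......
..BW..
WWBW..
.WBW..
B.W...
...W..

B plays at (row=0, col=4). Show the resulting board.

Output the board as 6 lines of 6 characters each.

Answer: ....B.
..BB..
WWBW..
.WBW..
B.W...
...W..

Derivation:
Place B at (0,4); scan 8 dirs for brackets.
Dir NW: edge -> no flip
Dir N: edge -> no flip
Dir NE: edge -> no flip
Dir W: first cell '.' (not opp) -> no flip
Dir E: first cell '.' (not opp) -> no flip
Dir SW: opp run (1,3) capped by B -> flip
Dir S: first cell '.' (not opp) -> no flip
Dir SE: first cell '.' (not opp) -> no flip
All flips: (1,3)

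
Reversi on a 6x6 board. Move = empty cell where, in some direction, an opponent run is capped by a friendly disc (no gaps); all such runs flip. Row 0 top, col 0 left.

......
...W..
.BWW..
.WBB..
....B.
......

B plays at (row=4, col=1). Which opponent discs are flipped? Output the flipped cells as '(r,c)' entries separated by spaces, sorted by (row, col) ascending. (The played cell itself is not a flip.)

Dir NW: first cell '.' (not opp) -> no flip
Dir N: opp run (3,1) capped by B -> flip
Dir NE: first cell 'B' (not opp) -> no flip
Dir W: first cell '.' (not opp) -> no flip
Dir E: first cell '.' (not opp) -> no flip
Dir SW: first cell '.' (not opp) -> no flip
Dir S: first cell '.' (not opp) -> no flip
Dir SE: first cell '.' (not opp) -> no flip

Answer: (3,1)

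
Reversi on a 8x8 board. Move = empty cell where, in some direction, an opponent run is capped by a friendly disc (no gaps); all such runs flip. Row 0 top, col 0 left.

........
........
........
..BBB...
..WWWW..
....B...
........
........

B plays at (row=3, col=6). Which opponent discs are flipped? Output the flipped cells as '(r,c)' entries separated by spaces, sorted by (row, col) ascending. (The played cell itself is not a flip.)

Answer: (4,5)

Derivation:
Dir NW: first cell '.' (not opp) -> no flip
Dir N: first cell '.' (not opp) -> no flip
Dir NE: first cell '.' (not opp) -> no flip
Dir W: first cell '.' (not opp) -> no flip
Dir E: first cell '.' (not opp) -> no flip
Dir SW: opp run (4,5) capped by B -> flip
Dir S: first cell '.' (not opp) -> no flip
Dir SE: first cell '.' (not opp) -> no flip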